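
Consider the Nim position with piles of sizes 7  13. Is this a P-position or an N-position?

N-position

Write each in binary and XOR column by column:
  0111  (7)
  1101  (13)
  ----
  1010  (10)
The nim-sum is 10 ≠ 0, so this is an N-position: the player to move can win.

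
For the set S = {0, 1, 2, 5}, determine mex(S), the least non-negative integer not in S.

The values 0, 1, 2 are all present; 3 is the first non-negative integer missing from the set.

3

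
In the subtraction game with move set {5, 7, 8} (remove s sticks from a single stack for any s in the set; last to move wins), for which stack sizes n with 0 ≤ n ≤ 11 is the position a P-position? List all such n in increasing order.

0, 1, 2, 3, 4

Compute g(0), g(1), … for moves {5, 7, 8}:
g(0) = mex{} = 0
g(1) = mex{} = 0
g(2) = mex{} = 0
g(3) = mex{} = 0
g(4) = mex{} = 0
g(5) = mex{0} = 1
g(6) = mex{0} = 1
g(7) = mex{0} = 1
g(8) = mex{0} = 1
g(9) = mex{0} = 1
g(10) = mex{0,1} = 2
g(11) = mex{0,1} = 2
The P-positions (g = 0) in 0..11 are 0, 1, 2, 3, 4.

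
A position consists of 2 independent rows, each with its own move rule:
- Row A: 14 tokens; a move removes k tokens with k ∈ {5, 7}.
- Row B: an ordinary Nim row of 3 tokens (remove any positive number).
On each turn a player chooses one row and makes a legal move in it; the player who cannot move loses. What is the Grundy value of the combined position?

3

Grundy values for row A (subtraction set {5, 7}):
g(0) = mex{} = 0
g(1) = mex{} = 0
g(2) = mex{} = 0
g(3) = mex{} = 0
g(4) = mex{} = 0
g(5) = mex{0} = 1
g(6) = mex{0} = 1
g(7) = mex{0} = 1
g(8) = mex{0} = 1
g(9) = mex{0} = 1
g(10) = mex{0,1} = 2
g(11) = mex{0,1} = 2
g(12) = mex{1} = 0
g(13) = mex{1} = 0
g(14) = mex{1} = 0
So g(14) = 0.
Row B is a plain Nim row of size 3, so its Grundy value is 3.
The value of a disjunctive sum is the nim-sum of the parts.
Combined value = 0 XOR 3 = 3.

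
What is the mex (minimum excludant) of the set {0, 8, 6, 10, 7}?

1

0 is in the set but 1 is not, so the mex is 1.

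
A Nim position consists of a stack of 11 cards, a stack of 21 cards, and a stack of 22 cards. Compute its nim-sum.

8

Compute the nim-sum pairwise:
11 ^ 21 = 30
30 ^ 22 = 8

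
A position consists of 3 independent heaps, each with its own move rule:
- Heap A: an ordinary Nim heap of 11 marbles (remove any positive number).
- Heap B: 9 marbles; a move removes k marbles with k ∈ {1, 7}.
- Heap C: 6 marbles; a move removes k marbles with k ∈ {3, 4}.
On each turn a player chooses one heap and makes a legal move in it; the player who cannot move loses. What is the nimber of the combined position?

Heap A is a plain Nim heap of size 11, so its Grundy value is 11.
Build the Grundy sequence for heap B with g(k) = mex{g(k−s) : s ∈ {1, 7}, s ≤ k}:
k:     0  1  2  3  4  5  6  7  8  9
g(k):  0  1  0  1  0  1  0  1  0  1
So g(9) = 1.
Grundy values for heap C (subtraction set {3, 4}):
g(0) = mex{} = 0
g(1) = mex{} = 0
g(2) = mex{} = 0
g(3) = mex{0} = 1
g(4) = mex{0} = 1
g(5) = mex{0} = 1
g(6) = mex{0,1} = 2
So g(6) = 2.
By the Sprague-Grundy theorem, the Grundy value of a sum of independent games is the XOR of the component values.
Combined value = 11 ⊕ 1 ⊕ 2 = 8.

8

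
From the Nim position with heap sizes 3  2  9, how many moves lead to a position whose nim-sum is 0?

Bitwise XOR of the heap sizes:
  0011  (3)
  0010  (2)
  1001  (9)
  ----
  1000  (8)
The overall nim-sum is X = 8. A heap of size p has a winning move iff p XOR X < p (reduce it to p XOR X).
  3: 3 XOR 8 = 11 ≥ 3 — no move.
  2: 2 XOR 8 = 10 ≥ 2 — no move.
  9: 9 XOR 8 = 1 < 9 — winning move (to 1).
That gives 1 winning move.

1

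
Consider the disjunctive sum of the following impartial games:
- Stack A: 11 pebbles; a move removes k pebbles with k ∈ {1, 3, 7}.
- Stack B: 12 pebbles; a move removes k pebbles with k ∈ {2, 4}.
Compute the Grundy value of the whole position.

Grundy values for stack A (subtraction set {1, 3, 7}):
k:     0  1  2  3  4  5  6  7  8  9 10 11
g(k):  0  1  0  1  0  1  0  1  0  1  0  1
So g(11) = 1.
Grundy values for stack B (subtraction set {2, 4}):
g(0) = mex{} = 0
g(1) = mex{} = 0
g(2) = mex{0} = 1
g(3) = mex{0} = 1
g(4) = mex{0,1} = 2
g(5) = mex{0,1} = 2
g(6) = mex{1,2} = 0
g(7) = mex{1,2} = 0
g(8) = mex{0,2} = 1
g(9) = mex{0,2} = 1
g(10) = mex{0,1} = 2
g(11) = mex{0,1} = 2
g(12) = mex{1,2} = 0
So g(12) = 0.
The value of a disjunctive sum is the nim-sum of the parts.
Combined value = 1 ⊕ 0 = 1.

1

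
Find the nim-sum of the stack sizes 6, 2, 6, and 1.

In binary:
  110  (6)
  010  (2)
  110  (6)
  001  (1)
  ---
  011  (3)

3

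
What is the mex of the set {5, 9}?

0 is not in the set, so the mex is 0.

0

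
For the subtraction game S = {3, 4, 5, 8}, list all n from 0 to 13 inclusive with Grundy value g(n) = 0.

0, 1, 2, 11, 12, 13

Compute g(0), g(1), … for moves {3, 4, 5, 8}:
g(0) = mex{} = 0
g(1) = mex{} = 0
g(2) = mex{} = 0
g(3) = mex{0} = 1
g(4) = mex{0} = 1
g(5) = mex{0} = 1
g(6) = mex{0,1} = 2
g(7) = mex{0,1} = 2
g(8) = mex{0,1} = 2
g(9) = mex{0,1,2} = 3
g(10) = mex{0,1,2} = 3
g(11) = mex{1,2} = 0
g(12) = mex{1,2,3} = 0
g(13) = mex{1,2,3} = 0
The P-positions (g = 0) in 0..13 are 0, 1, 2, 11, 12, 13.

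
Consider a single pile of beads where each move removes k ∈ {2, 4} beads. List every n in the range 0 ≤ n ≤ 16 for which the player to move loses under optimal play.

0, 1, 6, 7, 12, 13

Build the Grundy sequence with g(k) = mex{g(k−s) : s ∈ {2, 4}, s ≤ k}:
k:     0  1  2  3  4  5  6  7  8  9 10 11 12 13 14 15 16
g(k):  0  0  1  1  2  2  0  0  1  1  2  2  0  0  1  1  2
The P-positions (g = 0) in 0..16 are 0, 1, 6, 7, 12, 13.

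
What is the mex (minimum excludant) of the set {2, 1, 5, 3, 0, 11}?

The values 0, 1, 2, 3 are all present; 4 is the first non-negative integer missing from the set.

4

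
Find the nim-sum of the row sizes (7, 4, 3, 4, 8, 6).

In binary:
  0111  (7)
  0100  (4)
  0011  (3)
  0100  (4)
  1000  (8)
  0110  (6)
  ----
  1010  (10)

10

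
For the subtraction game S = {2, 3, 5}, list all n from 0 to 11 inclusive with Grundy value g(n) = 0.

0, 1, 7, 8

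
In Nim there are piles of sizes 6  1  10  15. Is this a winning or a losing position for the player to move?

Winning position

Nim-sum: 6 ⊕ 1 ⊕ 10 ⊕ 15 = 2.
The nim-sum is 2 ≠ 0, so this is an N-position: the player to move can win.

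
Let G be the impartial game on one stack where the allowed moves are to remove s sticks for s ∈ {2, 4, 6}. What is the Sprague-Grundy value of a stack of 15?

Grundy values for subtraction set {2, 4, 6}:
k:     0  1  2  3  4  5  6  7  8  9 10 11 12 13 14 15
g(k):  0  0  1  1  2  2  3  3  0  0  1  1  2  2  3  3
So g(15) = 3.

3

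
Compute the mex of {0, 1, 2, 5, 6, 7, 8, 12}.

3

The values 0, 1, 2 are all present; 3 is the first non-negative integer missing from the set.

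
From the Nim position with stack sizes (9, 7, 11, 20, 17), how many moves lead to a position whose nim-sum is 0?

0

Compute the nim-sum pairwise:
9 XOR 7 = 14
14 XOR 11 = 5
5 XOR 20 = 17
17 XOR 17 = 0
The nim-sum is already 0, so every move leaves a nonzero nim-sum — there are no winning moves.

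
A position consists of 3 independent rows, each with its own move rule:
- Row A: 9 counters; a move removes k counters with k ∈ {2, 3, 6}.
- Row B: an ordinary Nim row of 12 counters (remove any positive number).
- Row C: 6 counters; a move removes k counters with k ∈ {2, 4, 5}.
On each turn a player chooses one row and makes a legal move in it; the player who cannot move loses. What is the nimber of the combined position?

For row A, compute g(0), g(1), … with moves {2, 3, 6}:
k:     0  1  2  3  4  5  6  7  8  9
g(k):  0  0  1  1  2  0  3  1  2  0
So g(9) = 0.
Row B is a plain Nim row of size 12, so its Grundy value is 12.
For row C, compute g(0), g(1), … with moves {2, 4, 5}:
k:     0  1  2  3  4  5  6
g(k):  0  0  1  1  2  2  3
So g(6) = 3.
The value of a disjunctive sum is the nim-sum of the parts.
Combined value = 0 XOR 12 XOR 3 = 15.

15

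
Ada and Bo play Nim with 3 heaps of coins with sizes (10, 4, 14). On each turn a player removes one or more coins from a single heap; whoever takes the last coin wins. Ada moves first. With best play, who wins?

Nim-sum: 10 ^ 4 ^ 14 = 0.
The nim-sum is 0, so this is a P-position: the player to move is in a losing position under optimal play; Ada is about to move from it and so loses — Bo wins.

Bo wins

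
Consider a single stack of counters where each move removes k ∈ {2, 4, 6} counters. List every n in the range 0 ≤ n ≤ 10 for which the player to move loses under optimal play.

0, 1, 8, 9

Compute g(0), g(1), … for moves {2, 4, 6}:
k:     0  1  2  3  4  5  6  7  8  9 10
g(k):  0  0  1  1  2  2  3  3  0  0  1
The P-positions (g = 0) in 0..10 are 0, 1, 8, 9.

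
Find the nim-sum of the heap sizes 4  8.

Compute the nim-sum pairwise:
4 ⊕ 8 = 12

12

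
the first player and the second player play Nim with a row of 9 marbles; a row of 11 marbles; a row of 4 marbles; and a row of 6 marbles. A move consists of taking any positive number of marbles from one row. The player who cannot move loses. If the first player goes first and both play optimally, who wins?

Nim-sum: 9 ⊕ 11 ⊕ 4 ⊕ 6 = 0.
The nim-sum is 0, so this is a P-position: the player to move is in a losing position under optimal play; the first player is about to move from it and so loses — the second player wins.

the second player wins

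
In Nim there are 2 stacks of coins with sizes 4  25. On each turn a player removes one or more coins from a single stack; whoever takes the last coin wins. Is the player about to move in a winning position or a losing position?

Winning position

Nim-sum: 4 XOR 25 = 29.
The nim-sum is 29 ≠ 0, so this is an N-position: the player to move can win.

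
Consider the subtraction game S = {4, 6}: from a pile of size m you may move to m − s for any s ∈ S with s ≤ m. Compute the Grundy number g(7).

Build the Grundy sequence with g(k) = mex{g(k−s) : s ∈ {4, 6}, s ≤ k}:
k:     0  1  2  3  4  5  6  7
g(k):  0  0  0  0  1  1  1  1
So g(7) = 1.

1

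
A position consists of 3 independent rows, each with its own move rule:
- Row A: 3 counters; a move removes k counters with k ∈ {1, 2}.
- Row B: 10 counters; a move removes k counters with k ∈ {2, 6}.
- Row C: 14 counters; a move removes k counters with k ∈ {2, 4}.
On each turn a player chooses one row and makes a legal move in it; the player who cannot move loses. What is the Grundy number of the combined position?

0

For row A, compute g(0), g(1), … with moves {1, 2}:
k:     0  1  2  3
g(k):  0  1  2  0
So g(3) = 0.
Build the Grundy sequence for row B with g(k) = mex{g(k−s) : s ∈ {2, 6}, s ≤ k}:
k:     0  1  2  3  4  5  6  7  8  9 10
g(k):  0  0  1  1  0  0  1  1  0  0  1
So g(10) = 1.
Grundy values for row C (subtraction set {2, 4}):
g(0) = mex{} = 0
g(1) = mex{} = 0
g(2) = mex{0} = 1
g(3) = mex{0} = 1
g(4) = mex{0,1} = 2
g(5) = mex{0,1} = 2
g(6) = mex{1,2} = 0
g(7) = mex{1,2} = 0
g(8) = mex{0,2} = 1
g(9) = mex{0,2} = 1
g(10) = mex{0,1} = 2
g(11) = mex{0,1} = 2
g(12) = mex{1,2} = 0
g(13) = mex{1,2} = 0
g(14) = mex{0,2} = 1
So g(14) = 1.
By the Sprague-Grundy theorem, the Grundy value of a sum of independent games is the XOR of the component values.
Combined value = 0 ⊕ 1 ⊕ 1 = 0.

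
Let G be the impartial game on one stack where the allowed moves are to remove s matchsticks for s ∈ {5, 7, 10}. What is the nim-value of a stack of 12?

2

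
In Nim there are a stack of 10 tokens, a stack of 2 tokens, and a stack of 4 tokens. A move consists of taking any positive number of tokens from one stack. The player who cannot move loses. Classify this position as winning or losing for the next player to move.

Winning position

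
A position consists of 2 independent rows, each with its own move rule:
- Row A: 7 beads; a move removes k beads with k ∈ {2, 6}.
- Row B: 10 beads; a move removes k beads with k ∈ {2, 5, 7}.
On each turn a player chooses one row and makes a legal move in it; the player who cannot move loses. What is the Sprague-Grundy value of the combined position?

1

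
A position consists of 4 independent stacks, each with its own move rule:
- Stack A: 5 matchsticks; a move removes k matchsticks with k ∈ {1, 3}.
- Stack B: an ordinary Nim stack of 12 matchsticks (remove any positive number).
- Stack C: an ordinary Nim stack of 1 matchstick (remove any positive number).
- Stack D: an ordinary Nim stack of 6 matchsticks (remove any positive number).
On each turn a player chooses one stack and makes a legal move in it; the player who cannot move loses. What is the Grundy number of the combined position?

10

For stack A, compute g(0), g(1), … with moves {1, 3}:
g(0) = mex{} = 0
g(1) = mex{0} = 1
g(2) = mex{1} = 0
g(3) = mex{0} = 1
g(4) = mex{1} = 0
g(5) = mex{0} = 1
So g(5) = 1.
Stack B is a plain Nim stack of size 12, so its Grundy value is 12.
Stack C is a plain Nim stack of size 1, so its Grundy value is 1.
Stack D is a plain Nim stack of size 6, so its Grundy value is 6.
By the Sprague-Grundy theorem, the Grundy value of a sum of independent games is the XOR of the component values.
Combined value = 1 ⊕ 12 ⊕ 1 ⊕ 6 = 10.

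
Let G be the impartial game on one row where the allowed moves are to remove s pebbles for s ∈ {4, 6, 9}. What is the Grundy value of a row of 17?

1

Build the Grundy sequence with g(k) = mex{g(k−s) : s ∈ {4, 6, 9}, s ≤ k}:
k:     0  1  2  3  4  5  6  7  8  9 10 11 12 13 14 15 16 17
g(k):  0  0  0  0  1  1  1  1  2  2  2  2  3  0  0  0  0  1
So g(17) = 1.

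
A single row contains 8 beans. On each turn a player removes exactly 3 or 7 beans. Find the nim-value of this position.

Grundy values for subtraction set {3, 7}:
k:     0  1  2  3  4  5  6  7  8
g(k):  0  0  0  1  1  1  0  2  2
So g(8) = 2.

2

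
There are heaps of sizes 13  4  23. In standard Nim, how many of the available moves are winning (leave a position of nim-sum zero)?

1

In binary:
  01101  (13)
  00100  (4)
  10111  (23)
  -----
  11110  (30)
The overall nim-sum is X = 30. A heap of size p has a winning move iff p XOR X < p (reduce it to p XOR X).
  13: 13 XOR 30 = 19 ≥ 13 — no move.
  4: 4 XOR 30 = 26 ≥ 4 — no move.
  23: 23 XOR 30 = 9 < 23 — winning move (to 9).
That gives 1 winning move.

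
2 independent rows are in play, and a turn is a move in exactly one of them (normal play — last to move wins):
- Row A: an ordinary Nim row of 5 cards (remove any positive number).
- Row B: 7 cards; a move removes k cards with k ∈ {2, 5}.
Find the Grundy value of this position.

5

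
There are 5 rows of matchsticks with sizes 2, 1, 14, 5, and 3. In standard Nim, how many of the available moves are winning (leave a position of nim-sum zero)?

Bitwise XOR of the heap sizes:
  0010  (2)
  0001  (1)
  1110  (14)
  0101  (5)
  0011  (3)
  ----
  1011  (11)
The overall nim-sum is X = 11. A row of size p has a winning move iff p XOR X < p (reduce it to p XOR X).
  2: 2 XOR 11 = 9 ≥ 2 — no move.
  1: 1 XOR 11 = 10 ≥ 1 — no move.
  14: 14 XOR 11 = 5 < 14 — winning move (to 5).
  5: 5 XOR 11 = 14 ≥ 5 — no move.
  3: 3 XOR 11 = 8 ≥ 3 — no move.
That gives 1 winning move.

1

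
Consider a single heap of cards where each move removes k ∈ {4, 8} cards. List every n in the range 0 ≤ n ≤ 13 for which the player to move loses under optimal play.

0, 1, 2, 3, 12, 13

Compute g(0), g(1), … for moves {4, 8}:
k:     0  1  2  3  4  5  6  7  8  9 10 11 12 13
g(k):  0  0  0  0  1  1  1  1  2  2  2  2  0  0
The P-positions (g = 0) in 0..13 are 0, 1, 2, 3, 12, 13.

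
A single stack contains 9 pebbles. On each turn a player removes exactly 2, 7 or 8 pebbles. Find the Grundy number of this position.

Build the Grundy sequence with g(k) = mex{g(k−s) : s ∈ {2, 7, 8}, s ≤ k}:
k:     0  1  2  3  4  5  6  7  8  9
g(k):  0  0  1  1  0  0  1  1  2  2
So g(9) = 2.

2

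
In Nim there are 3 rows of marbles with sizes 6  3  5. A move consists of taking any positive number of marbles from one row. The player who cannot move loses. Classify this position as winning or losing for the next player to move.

Losing position

Bitwise XOR of the heap sizes:
  110  (6)
  011  (3)
  101  (5)
  ---
  000  (0)
The nim-sum is 0, so this is a P-position: the player to move is in a losing position under optimal play.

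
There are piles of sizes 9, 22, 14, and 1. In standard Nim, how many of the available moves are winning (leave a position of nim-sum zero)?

1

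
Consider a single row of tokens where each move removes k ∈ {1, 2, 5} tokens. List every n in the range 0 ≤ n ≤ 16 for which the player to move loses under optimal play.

Compute g(0), g(1), … for moves {1, 2, 5}:
k:     0  1  2  3  4  5  6  7  8  9 10 11 12 13 14 15 16
g(k):  0  1  2  0  1  2  0  1  2  0  1  2  0  1  2  0  1
The P-positions (g = 0) in 0..16 are 0, 3, 6, 9, 12, 15.

0, 3, 6, 9, 12, 15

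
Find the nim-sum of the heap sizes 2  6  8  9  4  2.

3

Nim-sum: 2 ^ 6 ^ 8 ^ 9 ^ 4 ^ 2 = 3.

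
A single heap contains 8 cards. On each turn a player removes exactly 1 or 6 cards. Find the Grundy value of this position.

Compute g(0), g(1), … for moves {1, 6}:
k:     0  1  2  3  4  5  6  7  8
g(k):  0  1  0  1  0  1  2  0  1
So g(8) = 1.

1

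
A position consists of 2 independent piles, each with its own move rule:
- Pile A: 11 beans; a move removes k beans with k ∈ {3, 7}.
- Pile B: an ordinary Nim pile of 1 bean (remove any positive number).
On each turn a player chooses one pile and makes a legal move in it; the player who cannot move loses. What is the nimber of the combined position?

Grundy values for pile A (subtraction set {3, 7}):
k:     0  1  2  3  4  5  6  7  8  9 10 11
g(k):  0  0  0  1  1  1  0  2  2  1  0  0
So g(11) = 0.
Pile B is a plain Nim pile of size 1, so its Grundy value is 1.
The value of a disjunctive sum is the nim-sum of the parts.
Combined value = 0 XOR 1 = 1.

1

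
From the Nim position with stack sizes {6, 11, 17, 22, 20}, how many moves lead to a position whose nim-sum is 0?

3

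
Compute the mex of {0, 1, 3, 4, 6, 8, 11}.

2

The values 0, 1 are all present; 2 is the first non-negative integer missing from the set.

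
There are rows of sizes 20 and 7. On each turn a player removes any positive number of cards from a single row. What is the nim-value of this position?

19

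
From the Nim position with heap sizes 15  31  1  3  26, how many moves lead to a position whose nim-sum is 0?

Bitwise XOR of the heap sizes:
  01111  (15)
  11111  (31)
  00001  (1)
  00011  (3)
  11010  (26)
  -----
  01000  (8)
The overall nim-sum is X = 8. A heap of size p has a winning move iff p XOR X < p (reduce it to p XOR X).
  15: 15 XOR 8 = 7 < 15 — winning move (to 7).
  31: 31 XOR 8 = 23 < 31 — winning move (to 23).
  1: 1 XOR 8 = 9 ≥ 1 — no move.
  3: 3 XOR 8 = 11 ≥ 3 — no move.
  26: 26 XOR 8 = 18 < 26 — winning move (to 18).
That gives 3 winning moves.

3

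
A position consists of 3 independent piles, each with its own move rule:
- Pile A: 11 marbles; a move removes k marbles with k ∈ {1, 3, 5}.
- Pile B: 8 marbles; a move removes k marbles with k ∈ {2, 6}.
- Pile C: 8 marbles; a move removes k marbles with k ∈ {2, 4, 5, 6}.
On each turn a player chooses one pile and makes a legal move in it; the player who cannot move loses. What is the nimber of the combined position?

1

For pile A, compute g(0), g(1), … with moves {1, 3, 5}:
k:     0  1  2  3  4  5  6  7  8  9 10 11
g(k):  0  1  0  1  0  1  0  1  0  1  0  1
So g(11) = 1.
For pile B, compute g(0), g(1), … with moves {2, 6}:
k:     0  1  2  3  4  5  6  7  8
g(k):  0  0  1  1  0  0  1  1  0
So g(8) = 0.
For pile C, compute g(0), g(1), … with moves {2, 4, 5, 6}:
k:     0  1  2  3  4  5  6  7  8
g(k):  0  0  1  1  2  2  3  3  0
So g(8) = 0.
The value of a disjunctive sum is the nim-sum of the parts.
Combined value = 1 ⊕ 0 ⊕ 0 = 1.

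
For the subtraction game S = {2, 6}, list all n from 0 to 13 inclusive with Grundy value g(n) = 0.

0, 1, 4, 5, 8, 9, 12, 13

Build the Grundy sequence with g(k) = mex{g(k−s) : s ∈ {2, 6}, s ≤ k}:
k:     0  1  2  3  4  5  6  7  8  9 10 11 12 13
g(k):  0  0  1  1  0  0  1  1  0  0  1  1  0  0
The P-positions (g = 0) in 0..13 are 0, 1, 4, 5, 8, 9, 12, 13.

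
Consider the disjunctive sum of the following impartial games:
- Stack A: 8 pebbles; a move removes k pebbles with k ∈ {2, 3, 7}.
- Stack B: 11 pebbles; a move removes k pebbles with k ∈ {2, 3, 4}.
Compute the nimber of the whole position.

3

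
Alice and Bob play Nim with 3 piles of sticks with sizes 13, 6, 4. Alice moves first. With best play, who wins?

Nim-sum: 13 ⊕ 6 ⊕ 4 = 15.
The nim-sum is 15 ≠ 0, so this is an N-position: the player to move can win; Alice has a winning move.

Alice wins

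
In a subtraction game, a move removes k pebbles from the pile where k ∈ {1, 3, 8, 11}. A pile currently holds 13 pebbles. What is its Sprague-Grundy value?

3

Build the Grundy sequence with g(k) = mex{g(k−s) : s ∈ {1, 3, 8, 11}, s ≤ k}:
k:     0  1  2  3  4  5  6  7  8  9 10 11 12 13
g(k):  0  1  0  1  0  1  0  1  2  3  2  3  2  3
So g(13) = 3.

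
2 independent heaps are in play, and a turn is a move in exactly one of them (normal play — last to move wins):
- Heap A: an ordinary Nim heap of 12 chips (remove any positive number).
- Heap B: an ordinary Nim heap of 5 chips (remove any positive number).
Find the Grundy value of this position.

9

Heap A is a plain Nim heap of size 12, so its Grundy value is 12.
Heap B is a plain Nim heap of size 5, so its Grundy value is 5.
By the Sprague-Grundy theorem, the Grundy value of a sum of independent games is the XOR of the component values.
Combined value = 12 XOR 5 = 9.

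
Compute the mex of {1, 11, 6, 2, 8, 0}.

The values 0, 1, 2 are all present; 3 is the first non-negative integer missing from the set.

3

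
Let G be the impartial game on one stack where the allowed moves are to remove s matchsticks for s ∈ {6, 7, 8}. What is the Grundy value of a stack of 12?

Build the Grundy sequence with g(k) = mex{g(k−s) : s ∈ {6, 7, 8}, s ≤ k}:
g(0) = mex{} = 0
g(1) = mex{} = 0
g(2) = mex{} = 0
g(3) = mex{} = 0
g(4) = mex{} = 0
g(5) = mex{} = 0
g(6) = mex{0} = 1
g(7) = mex{0} = 1
g(8) = mex{0} = 1
g(9) = mex{0} = 1
g(10) = mex{0} = 1
g(11) = mex{0} = 1
g(12) = mex{0,1} = 2
So g(12) = 2.

2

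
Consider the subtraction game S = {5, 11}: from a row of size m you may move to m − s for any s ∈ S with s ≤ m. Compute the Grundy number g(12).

Build the Grundy sequence with g(k) = mex{g(k−s) : s ∈ {5, 11}, s ≤ k}:
k:     0  1  2  3  4  5  6  7  8  9 10 11 12
g(k):  0  0  0  0  0  1  1  1  1  1  0  2  2
So g(12) = 2.

2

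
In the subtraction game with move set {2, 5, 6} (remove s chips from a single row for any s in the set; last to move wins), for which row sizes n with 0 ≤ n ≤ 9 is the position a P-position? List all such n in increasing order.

0, 1, 4, 8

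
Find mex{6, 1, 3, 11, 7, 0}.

The values 0, 1 are all present; 2 is the first non-negative integer missing from the set.

2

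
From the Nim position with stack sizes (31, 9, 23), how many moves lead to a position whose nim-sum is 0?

3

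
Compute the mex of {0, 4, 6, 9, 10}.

1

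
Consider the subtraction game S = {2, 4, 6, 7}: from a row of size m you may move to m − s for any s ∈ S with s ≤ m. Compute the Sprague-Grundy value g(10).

Build the Grundy sequence with g(k) = mex{g(k−s) : s ∈ {2, 4, 6, 7}, s ≤ k}:
k:     0  1  2  3  4  5  6  7  8  9 10
g(k):  0  0  1  1  2  2  3  3  4  0  0
So g(10) = 0.

0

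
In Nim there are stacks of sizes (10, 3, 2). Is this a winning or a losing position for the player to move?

Winning position

Nim-sum: 10 ⊕ 3 ⊕ 2 = 11.
The nim-sum is 11 ≠ 0, so this is an N-position: the player to move can win.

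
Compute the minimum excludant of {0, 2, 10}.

0 is in the set but 1 is not, so the mex is 1.

1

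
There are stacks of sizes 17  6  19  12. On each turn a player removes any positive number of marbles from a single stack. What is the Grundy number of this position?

Compute the nim-sum pairwise:
17 ^ 6 = 23
23 ^ 19 = 4
4 ^ 12 = 8

8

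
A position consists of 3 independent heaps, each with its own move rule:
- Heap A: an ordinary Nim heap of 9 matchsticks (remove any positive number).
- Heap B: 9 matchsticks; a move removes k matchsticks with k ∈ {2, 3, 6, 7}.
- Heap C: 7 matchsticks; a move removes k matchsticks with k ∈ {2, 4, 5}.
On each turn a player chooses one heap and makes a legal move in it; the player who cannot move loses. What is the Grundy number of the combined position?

9

Heap A is a plain Nim heap of size 9, so its Grundy value is 9.
Grundy values for heap B (subtraction set {2, 3, 6, 7}):
k:     0  1  2  3  4  5  6  7  8  9
g(k):  0  0  1  1  2  0  3  1  2  0
So g(9) = 0.
For heap C, compute g(0), g(1), … with moves {2, 4, 5}:
g(0) = mex{} = 0
g(1) = mex{} = 0
g(2) = mex{0} = 1
g(3) = mex{0} = 1
g(4) = mex{0,1} = 2
g(5) = mex{0,1} = 2
g(6) = mex{0,1,2} = 3
g(7) = mex{1,2} = 0
So g(7) = 0.
The value of a disjunctive sum is the nim-sum of the parts.
Combined value = 9 XOR 0 XOR 0 = 9.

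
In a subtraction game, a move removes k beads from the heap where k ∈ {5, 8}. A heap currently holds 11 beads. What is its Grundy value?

2

Grundy values for subtraction set {5, 8}:
k:     0  1  2  3  4  5  6  7  8  9 10 11
g(k):  0  0  0  0  0  1  1  1  1  1  2  2
So g(11) = 2.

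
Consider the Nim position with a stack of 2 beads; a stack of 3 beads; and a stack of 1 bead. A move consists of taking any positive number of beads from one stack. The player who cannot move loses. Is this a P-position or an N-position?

P-position

Compute the nim-sum pairwise:
2 ⊕ 3 = 1
1 ⊕ 1 = 0
The nim-sum is 0, so this is a P-position: the player to move is in a losing position under optimal play.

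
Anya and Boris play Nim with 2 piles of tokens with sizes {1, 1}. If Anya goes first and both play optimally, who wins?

Boris wins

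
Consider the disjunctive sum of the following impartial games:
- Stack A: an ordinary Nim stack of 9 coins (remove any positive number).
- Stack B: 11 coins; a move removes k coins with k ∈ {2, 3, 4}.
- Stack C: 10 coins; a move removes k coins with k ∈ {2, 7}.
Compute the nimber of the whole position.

Stack A is a plain Nim stack of size 9, so its Grundy value is 9.
Build the Grundy sequence for stack B with g(k) = mex{g(k−s) : s ∈ {2, 3, 4}, s ≤ k}:
k:     0  1  2  3  4  5  6  7  8  9 10 11
g(k):  0  0  1  1  2  2  0  0  1  1  2  2
So g(11) = 2.
For stack C, compute g(0), g(1), … with moves {2, 7}:
k:     0  1  2  3  4  5  6  7  8  9 10
g(k):  0  0  1  1  0  0  1  1  2  0  0
So g(10) = 0.
The value of a disjunctive sum is the nim-sum of the parts.
Combined value = 9 XOR 2 XOR 0 = 11.

11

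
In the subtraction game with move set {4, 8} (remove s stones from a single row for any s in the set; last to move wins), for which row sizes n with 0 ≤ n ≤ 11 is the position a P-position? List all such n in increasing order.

0, 1, 2, 3

Build the Grundy sequence with g(k) = mex{g(k−s) : s ∈ {4, 8}, s ≤ k}:
g(0) = mex{} = 0
g(1) = mex{} = 0
g(2) = mex{} = 0
g(3) = mex{} = 0
g(4) = mex{0} = 1
g(5) = mex{0} = 1
g(6) = mex{0} = 1
g(7) = mex{0} = 1
g(8) = mex{0,1} = 2
g(9) = mex{0,1} = 2
g(10) = mex{0,1} = 2
g(11) = mex{0,1} = 2
The P-positions (g = 0) in 0..11 are 0, 1, 2, 3.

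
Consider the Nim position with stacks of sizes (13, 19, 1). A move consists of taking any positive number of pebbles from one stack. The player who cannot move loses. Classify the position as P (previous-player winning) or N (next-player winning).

Nim-sum: 13 ^ 19 ^ 1 = 31.
The nim-sum is 31 ≠ 0, so this is an N-position: the player to move can win.

N-position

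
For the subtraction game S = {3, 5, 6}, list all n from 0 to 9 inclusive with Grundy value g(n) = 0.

0, 1, 2, 9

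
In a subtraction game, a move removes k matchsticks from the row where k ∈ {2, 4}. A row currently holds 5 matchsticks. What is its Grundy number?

2

Build the Grundy sequence with g(k) = mex{g(k−s) : s ∈ {2, 4}, s ≤ k}:
g(0) = mex{} = 0
g(1) = mex{} = 0
g(2) = mex{0} = 1
g(3) = mex{0} = 1
g(4) = mex{0,1} = 2
g(5) = mex{0,1} = 2
So g(5) = 2.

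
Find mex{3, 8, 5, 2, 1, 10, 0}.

4

The values 0, 1, 2, 3 are all present; 4 is the first non-negative integer missing from the set.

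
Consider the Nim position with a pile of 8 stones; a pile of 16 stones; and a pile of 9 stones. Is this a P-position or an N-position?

N-position

In binary:
  01000  (8)
  10000  (16)
  01001  (9)
  -----
  10001  (17)
The nim-sum is 17 ≠ 0, so this is an N-position: the player to move can win.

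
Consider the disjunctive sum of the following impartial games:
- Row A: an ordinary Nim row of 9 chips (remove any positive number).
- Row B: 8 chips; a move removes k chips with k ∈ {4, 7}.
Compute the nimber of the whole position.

Row A is a plain Nim row of size 9, so its Grundy value is 9.
For row B, compute g(0), g(1), … with moves {4, 7}:
k:     0  1  2  3  4  5  6  7  8
g(k):  0  0  0  0  1  1  1  1  2
So g(8) = 2.
By the Sprague-Grundy theorem, the Grundy value of a sum of independent games is the XOR of the component values.
Combined value = 9 ⊕ 2 = 11.

11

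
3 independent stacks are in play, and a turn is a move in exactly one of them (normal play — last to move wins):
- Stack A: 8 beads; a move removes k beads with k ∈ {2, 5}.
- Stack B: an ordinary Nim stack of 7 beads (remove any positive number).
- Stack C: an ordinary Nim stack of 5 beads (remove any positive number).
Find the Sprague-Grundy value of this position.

Build the Grundy sequence for stack A with g(k) = mex{g(k−s) : s ∈ {2, 5}, s ≤ k}:
k:     0  1  2  3  4  5  6  7  8
g(k):  0  0  1  1  0  2  1  0  0
So g(8) = 0.
Stack B is a plain Nim stack of size 7, so its Grundy value is 7.
Stack C is a plain Nim stack of size 5, so its Grundy value is 5.
The value of a disjunctive sum is the nim-sum of the parts.
Combined value = 0 ⊕ 7 ⊕ 5 = 2.

2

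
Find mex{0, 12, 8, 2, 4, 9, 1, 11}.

3

The values 0, 1, 2 are all present; 3 is the first non-negative integer missing from the set.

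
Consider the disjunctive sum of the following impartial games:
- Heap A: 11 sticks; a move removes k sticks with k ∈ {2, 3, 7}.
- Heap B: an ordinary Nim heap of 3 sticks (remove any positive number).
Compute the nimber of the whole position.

For heap A, compute g(0), g(1), … with moves {2, 3, 7}:
g(0) = mex{} = 0
g(1) = mex{} = 0
g(2) = mex{0} = 1
g(3) = mex{0} = 1
g(4) = mex{0,1} = 2
g(5) = mex{1} = 0
g(6) = mex{1,2} = 0
g(7) = mex{0,2} = 1
g(8) = mex{0} = 1
g(9) = mex{0,1} = 2
g(10) = mex{1} = 0
g(11) = mex{1,2} = 0
So g(11) = 0.
Heap B is a plain Nim heap of size 3, so its Grundy value is 3.
By the Sprague-Grundy theorem, the Grundy value of a sum of independent games is the XOR of the component values.
Combined value = 0 ⊕ 3 = 3.

3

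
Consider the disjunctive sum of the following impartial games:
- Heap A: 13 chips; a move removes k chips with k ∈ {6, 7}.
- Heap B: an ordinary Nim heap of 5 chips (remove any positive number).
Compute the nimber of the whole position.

5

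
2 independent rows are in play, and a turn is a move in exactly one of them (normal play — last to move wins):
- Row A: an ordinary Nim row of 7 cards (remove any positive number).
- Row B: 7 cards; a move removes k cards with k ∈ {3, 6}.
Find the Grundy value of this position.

5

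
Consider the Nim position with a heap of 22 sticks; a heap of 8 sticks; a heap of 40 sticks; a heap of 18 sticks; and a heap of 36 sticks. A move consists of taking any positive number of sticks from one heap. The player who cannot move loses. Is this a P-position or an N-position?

P-position

Nim-sum: 22 XOR 8 XOR 40 XOR 18 XOR 36 = 0.
The nim-sum is 0, so this is a P-position: the player to move is in a losing position under optimal play.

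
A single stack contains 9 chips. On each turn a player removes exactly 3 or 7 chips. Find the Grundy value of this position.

Compute g(0), g(1), … for moves {3, 7}:
k:     0  1  2  3  4  5  6  7  8  9
g(k):  0  0  0  1  1  1  0  2  2  1
So g(9) = 1.

1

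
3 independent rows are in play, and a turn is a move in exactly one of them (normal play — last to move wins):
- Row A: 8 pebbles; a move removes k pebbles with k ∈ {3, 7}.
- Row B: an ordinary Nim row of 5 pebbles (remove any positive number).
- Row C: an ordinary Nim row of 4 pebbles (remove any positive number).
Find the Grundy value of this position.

For row A, compute g(0), g(1), … with moves {3, 7}:
k:     0  1  2  3  4  5  6  7  8
g(k):  0  0  0  1  1  1  0  2  2
So g(8) = 2.
Row B is a plain Nim row of size 5, so its Grundy value is 5.
Row C is a plain Nim row of size 4, so its Grundy value is 4.
By the Sprague-Grundy theorem, the Grundy value of a sum of independent games is the XOR of the component values.
Combined value = 2 ⊕ 5 ⊕ 4 = 3.

3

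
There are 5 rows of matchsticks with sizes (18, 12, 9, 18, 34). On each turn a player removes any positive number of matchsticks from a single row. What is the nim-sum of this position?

Nim-sum: 18 ^ 12 ^ 9 ^ 18 ^ 34 = 39.

39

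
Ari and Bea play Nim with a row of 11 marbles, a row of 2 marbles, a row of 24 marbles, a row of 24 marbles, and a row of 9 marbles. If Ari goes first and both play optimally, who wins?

Compute the nim-sum pairwise:
11 ^ 2 = 9
9 ^ 24 = 17
17 ^ 24 = 9
9 ^ 9 = 0
The nim-sum is 0, so this is a P-position: the player to move is in a losing position under optimal play; Ari is about to move from it and so loses — Bea wins.

Bea wins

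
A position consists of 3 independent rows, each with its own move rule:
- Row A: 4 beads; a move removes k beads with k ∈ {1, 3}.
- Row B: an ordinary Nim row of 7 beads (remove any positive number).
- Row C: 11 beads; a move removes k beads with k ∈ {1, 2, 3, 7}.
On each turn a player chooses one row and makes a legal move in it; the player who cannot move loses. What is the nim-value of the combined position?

Grundy values for row A (subtraction set {1, 3}):
g(0) = mex{} = 0
g(1) = mex{0} = 1
g(2) = mex{1} = 0
g(3) = mex{0} = 1
g(4) = mex{1} = 0
So g(4) = 0.
Row B is a plain Nim row of size 7, so its Grundy value is 7.
Grundy values for row C (subtraction set {1, 2, 3, 7}):
k:     0  1  2  3  4  5  6  7  8  9 10 11
g(k):  0  1  2  3  0  1  2  3  0  1  2  3
So g(11) = 3.
By the Sprague-Grundy theorem, the Grundy value of a sum of independent games is the XOR of the component values.
Combined value = 0 ⊕ 7 ⊕ 3 = 4.

4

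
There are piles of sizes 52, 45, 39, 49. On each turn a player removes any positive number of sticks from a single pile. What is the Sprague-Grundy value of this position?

15

Nim-sum: 52 ^ 45 ^ 39 ^ 49 = 15.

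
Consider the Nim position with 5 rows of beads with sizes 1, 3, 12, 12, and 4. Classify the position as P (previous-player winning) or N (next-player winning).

Compute the nim-sum pairwise:
1 XOR 3 = 2
2 XOR 12 = 14
14 XOR 12 = 2
2 XOR 4 = 6
The nim-sum is 6 ≠ 0, so this is an N-position: the player to move can win.

N-position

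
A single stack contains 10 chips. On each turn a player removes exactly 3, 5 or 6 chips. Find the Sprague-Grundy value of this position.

0

Build the Grundy sequence with g(k) = mex{g(k−s) : s ∈ {3, 5, 6}, s ≤ k}:
g(0) = mex{} = 0
g(1) = mex{} = 0
g(2) = mex{} = 0
g(3) = mex{0} = 1
g(4) = mex{0} = 1
g(5) = mex{0} = 1
g(6) = mex{0,1} = 2
g(7) = mex{0,1} = 2
g(8) = mex{0,1} = 2
g(9) = mex{1,2} = 0
g(10) = mex{1,2} = 0
So g(10) = 0.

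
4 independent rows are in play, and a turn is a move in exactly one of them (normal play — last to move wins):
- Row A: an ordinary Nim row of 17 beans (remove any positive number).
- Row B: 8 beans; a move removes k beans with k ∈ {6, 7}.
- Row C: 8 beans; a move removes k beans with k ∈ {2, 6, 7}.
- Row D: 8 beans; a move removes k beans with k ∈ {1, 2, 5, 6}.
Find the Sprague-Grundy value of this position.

Row A is a plain Nim row of size 17, so its Grundy value is 17.
Build the Grundy sequence for row B with g(k) = mex{g(k−s) : s ∈ {6, 7}, s ≤ k}:
k:     0  1  2  3  4  5  6  7  8
g(k):  0  0  0  0  0  0  1  1  1
So g(8) = 1.
Grundy values for row C (subtraction set {2, 6, 7}):
k:     0  1  2  3  4  5  6  7  8
g(k):  0  0  1  1  0  0  1  1  2
So g(8) = 2.
For row D, compute g(0), g(1), … with moves {1, 2, 5, 6}:
g(0) = mex{} = 0
g(1) = mex{0} = 1
g(2) = mex{0,1} = 2
g(3) = mex{1,2} = 0
g(4) = mex{0,2} = 1
g(5) = mex{0,1} = 2
g(6) = mex{0,1,2} = 3
g(7) = mex{1,2,3} = 0
g(8) = mex{0,2,3} = 1
So g(8) = 1.
The value of a disjunctive sum is the nim-sum of the parts.
Combined value = 17 ⊕ 1 ⊕ 2 ⊕ 1 = 19.

19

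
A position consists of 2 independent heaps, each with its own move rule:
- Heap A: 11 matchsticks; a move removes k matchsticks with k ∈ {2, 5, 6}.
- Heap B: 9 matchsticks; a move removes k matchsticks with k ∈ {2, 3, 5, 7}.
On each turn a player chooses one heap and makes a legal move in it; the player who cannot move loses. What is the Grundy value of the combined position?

0

Build the Grundy sequence for heap A with g(k) = mex{g(k−s) : s ∈ {2, 5, 6}, s ≤ k}:
k:     0  1  2  3  4  5  6  7  8  9 10 11
g(k):  0  0  1  1  0  2  1  3  0  2  1  0
So g(11) = 0.
For heap B, compute g(0), g(1), … with moves {2, 3, 5, 7}:
g(0) = mex{} = 0
g(1) = mex{} = 0
g(2) = mex{0} = 1
g(3) = mex{0} = 1
g(4) = mex{0,1} = 2
g(5) = mex{0,1} = 2
g(6) = mex{0,1,2} = 3
g(7) = mex{0,1,2} = 3
g(8) = mex{0,1,2,3} = 4
g(9) = mex{1,2,3} = 0
So g(9) = 0.
The value of a disjunctive sum is the nim-sum of the parts.
Combined value = 0 XOR 0 = 0.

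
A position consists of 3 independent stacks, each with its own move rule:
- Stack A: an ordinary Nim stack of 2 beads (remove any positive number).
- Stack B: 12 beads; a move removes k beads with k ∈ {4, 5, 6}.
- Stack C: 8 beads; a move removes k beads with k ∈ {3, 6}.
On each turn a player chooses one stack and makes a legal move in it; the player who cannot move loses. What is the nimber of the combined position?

0

Stack A is a plain Nim stack of size 2, so its Grundy value is 2.
Build the Grundy sequence for stack B with g(k) = mex{g(k−s) : s ∈ {4, 5, 6}, s ≤ k}:
k:     0  1  2  3  4  5  6  7  8  9 10 11 12
g(k):  0  0  0  0  1  1  1  1  2  2  0  0  0
So g(12) = 0.
Build the Grundy sequence for stack C with g(k) = mex{g(k−s) : s ∈ {3, 6}, s ≤ k}:
k:     0  1  2  3  4  5  6  7  8
g(k):  0  0  0  1  1  1  2  2  2
So g(8) = 2.
The value of a disjunctive sum is the nim-sum of the parts.
Combined value = 2 XOR 0 XOR 2 = 0.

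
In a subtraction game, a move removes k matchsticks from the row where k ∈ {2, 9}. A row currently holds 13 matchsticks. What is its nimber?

1

Build the Grundy sequence with g(k) = mex{g(k−s) : s ∈ {2, 9}, s ≤ k}:
g(0) = mex{} = 0
g(1) = mex{} = 0
g(2) = mex{0} = 1
g(3) = mex{0} = 1
g(4) = mex{1} = 0
g(5) = mex{1} = 0
g(6) = mex{0} = 1
g(7) = mex{0} = 1
g(8) = mex{1} = 0
g(9) = mex{0,1} = 2
g(10) = mex{0} = 1
g(11) = mex{1,2} = 0
g(12) = mex{1} = 0
g(13) = mex{0} = 1
So g(13) = 1.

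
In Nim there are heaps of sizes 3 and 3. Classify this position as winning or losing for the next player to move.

Compute the nim-sum pairwise:
3 ^ 3 = 0
The nim-sum is 0, so this is a P-position: the player to move is in a losing position under optimal play.

Losing position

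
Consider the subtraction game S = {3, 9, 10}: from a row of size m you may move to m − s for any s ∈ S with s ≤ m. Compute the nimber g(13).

0

Compute g(0), g(1), … for moves {3, 9, 10}:
k:     0  1  2  3  4  5  6  7  8  9 10 11 12 13
g(k):  0  0  0  1  1  1  0  0  0  1  1  1  2  0
So g(13) = 0.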